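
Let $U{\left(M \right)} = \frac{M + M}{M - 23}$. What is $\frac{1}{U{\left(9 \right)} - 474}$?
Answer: $- \frac{7}{3327} \approx -0.002104$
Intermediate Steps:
$U{\left(M \right)} = \frac{2 M}{-23 + M}$
$\frac{1}{U{\left(9 \right)} - 474} = \frac{1}{2 \cdot 9 \frac{1}{-23 + 9} - 474} = \frac{1}{2 \cdot 9 \frac{1}{-14} - 474} = \frac{1}{2 \cdot 9 \left(- \frac{1}{14}\right) - 474} = \frac{1}{- \frac{9}{7} - 474} = \frac{1}{- \frac{3327}{7}} = - \frac{7}{3327}$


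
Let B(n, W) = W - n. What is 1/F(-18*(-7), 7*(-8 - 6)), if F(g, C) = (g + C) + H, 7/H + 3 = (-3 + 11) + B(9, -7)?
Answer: 11/301 ≈ 0.036545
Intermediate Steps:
H = -7/11 (H = 7/(-3 + ((-3 + 11) + (-7 - 1*9))) = 7/(-3 + (8 + (-7 - 9))) = 7/(-3 + (8 - 16)) = 7/(-3 - 8) = 7/(-11) = 7*(-1/11) = -7/11 ≈ -0.63636)
F(g, C) = -7/11 + C + g (F(g, C) = (g + C) - 7/11 = (C + g) - 7/11 = -7/11 + C + g)
1/F(-18*(-7), 7*(-8 - 6)) = 1/(-7/11 + 7*(-8 - 6) - 18*(-7)) = 1/(-7/11 + 7*(-14) + 126) = 1/(-7/11 - 98 + 126) = 1/(301/11) = 11/301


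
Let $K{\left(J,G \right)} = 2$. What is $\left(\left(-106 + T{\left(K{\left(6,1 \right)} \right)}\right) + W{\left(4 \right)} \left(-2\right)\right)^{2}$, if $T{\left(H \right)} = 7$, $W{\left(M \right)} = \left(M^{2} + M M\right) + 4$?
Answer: $29241$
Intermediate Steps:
$W{\left(M \right)} = 4 + 2 M^{2}$ ($W{\left(M \right)} = \left(M^{2} + M^{2}\right) + 4 = 2 M^{2} + 4 = 4 + 2 M^{2}$)
$\left(\left(-106 + T{\left(K{\left(6,1 \right)} \right)}\right) + W{\left(4 \right)} \left(-2\right)\right)^{2} = \left(\left(-106 + 7\right) + \left(4 + 2 \cdot 4^{2}\right) \left(-2\right)\right)^{2} = \left(-99 + \left(4 + 2 \cdot 16\right) \left(-2\right)\right)^{2} = \left(-99 + \left(4 + 32\right) \left(-2\right)\right)^{2} = \left(-99 + 36 \left(-2\right)\right)^{2} = \left(-99 - 72\right)^{2} = \left(-171\right)^{2} = 29241$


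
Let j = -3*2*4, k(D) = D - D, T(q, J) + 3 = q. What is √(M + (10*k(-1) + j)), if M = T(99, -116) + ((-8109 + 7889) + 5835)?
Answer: 11*√47 ≈ 75.412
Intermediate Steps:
T(q, J) = -3 + q
k(D) = 0
j = -24 (j = -6*4 = -24)
M = 5711 (M = (-3 + 99) + ((-8109 + 7889) + 5835) = 96 + (-220 + 5835) = 96 + 5615 = 5711)
√(M + (10*k(-1) + j)) = √(5711 + (10*0 - 24)) = √(5711 + (0 - 24)) = √(5711 - 24) = √5687 = 11*√47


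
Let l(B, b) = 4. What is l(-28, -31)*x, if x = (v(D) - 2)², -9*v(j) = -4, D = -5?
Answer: 784/81 ≈ 9.6790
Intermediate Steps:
v(j) = 4/9 (v(j) = -⅑*(-4) = 4/9)
x = 196/81 (x = (4/9 - 2)² = (-14/9)² = 196/81 ≈ 2.4198)
l(-28, -31)*x = 4*(196/81) = 784/81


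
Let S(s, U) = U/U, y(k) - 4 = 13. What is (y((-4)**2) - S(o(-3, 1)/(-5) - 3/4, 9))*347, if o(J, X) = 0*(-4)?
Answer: 5552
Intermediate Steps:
o(J, X) = 0
y(k) = 17 (y(k) = 4 + 13 = 17)
S(s, U) = 1
(y((-4)**2) - S(o(-3, 1)/(-5) - 3/4, 9))*347 = (17 - 1*1)*347 = (17 - 1)*347 = 16*347 = 5552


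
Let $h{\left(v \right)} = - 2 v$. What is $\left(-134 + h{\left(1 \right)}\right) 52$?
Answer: $-7072$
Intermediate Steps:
$\left(-134 + h{\left(1 \right)}\right) 52 = \left(-134 - 2\right) 52 = \left(-136\right) 52 = -7072$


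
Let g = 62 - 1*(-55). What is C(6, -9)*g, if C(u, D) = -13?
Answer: -1521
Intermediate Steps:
g = 117 (g = 62 + 55 = 117)
C(6, -9)*g = -13*117 = -1521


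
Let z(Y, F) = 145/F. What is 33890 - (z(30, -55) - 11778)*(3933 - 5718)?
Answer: -230940005/11 ≈ -2.0995e+7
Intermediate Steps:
33890 - (z(30, -55) - 11778)*(3933 - 5718) = 33890 - (145/(-55) - 11778)*(3933 - 5718) = 33890 - (145*(-1/55) - 11778)*(-1785) = 33890 - (-29/11 - 11778)*(-1785) = 33890 - (-129587)*(-1785)/11 = 33890 - 1*231312795/11 = 33890 - 231312795/11 = -230940005/11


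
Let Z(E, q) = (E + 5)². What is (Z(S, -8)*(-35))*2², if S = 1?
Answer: -5040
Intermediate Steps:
Z(E, q) = (5 + E)²
(Z(S, -8)*(-35))*2² = ((5 + 1)²*(-35))*2² = (6²*(-35))*4 = (36*(-35))*4 = -1260*4 = -5040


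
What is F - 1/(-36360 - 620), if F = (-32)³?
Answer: -1211760639/36980 ≈ -32768.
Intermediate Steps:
F = -32768
F - 1/(-36360 - 620) = -32768 - 1/(-36360 - 620) = -32768 - 1/(-36980) = -32768 - 1*(-1/36980) = -32768 + 1/36980 = -1211760639/36980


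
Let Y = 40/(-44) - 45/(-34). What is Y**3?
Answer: 3723875/52313624 ≈ 0.071184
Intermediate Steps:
Y = 155/374 (Y = 40*(-1/44) - 45*(-1/34) = -10/11 + 45/34 = 155/374 ≈ 0.41444)
Y**3 = (155/374)**3 = 3723875/52313624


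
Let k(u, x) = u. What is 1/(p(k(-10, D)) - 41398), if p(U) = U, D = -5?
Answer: -1/41408 ≈ -2.4150e-5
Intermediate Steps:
1/(p(k(-10, D)) - 41398) = 1/(-10 - 41398) = 1/(-41408) = -1/41408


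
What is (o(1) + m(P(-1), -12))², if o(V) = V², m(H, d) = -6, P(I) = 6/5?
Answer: 25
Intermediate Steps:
P(I) = 6/5 (P(I) = 6*(⅕) = 6/5)
(o(1) + m(P(-1), -12))² = (1² - 6)² = (1 - 6)² = (-5)² = 25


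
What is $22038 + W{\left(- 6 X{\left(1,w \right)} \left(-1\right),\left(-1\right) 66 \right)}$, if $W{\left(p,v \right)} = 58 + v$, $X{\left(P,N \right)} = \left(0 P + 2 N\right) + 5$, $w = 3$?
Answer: $22030$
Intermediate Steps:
$X{\left(P,N \right)} = 5 + 2 N$ ($X{\left(P,N \right)} = \left(0 + 2 N\right) + 5 = 2 N + 5 = 5 + 2 N$)
$22038 + W{\left(- 6 X{\left(1,w \right)} \left(-1\right),\left(-1\right) 66 \right)} = 22038 + \left(58 - 66\right) = 22038 - 8 = 22030$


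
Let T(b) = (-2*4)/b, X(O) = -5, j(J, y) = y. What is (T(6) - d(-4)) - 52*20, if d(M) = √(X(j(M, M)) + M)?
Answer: -3124/3 - 3*I ≈ -1041.3 - 3.0*I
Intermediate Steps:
T(b) = -8/b
d(M) = √(-5 + M)
(T(6) - d(-4)) - 52*20 = (-8/6 - √(-5 - 4)) - 52*20 = (-8*⅙ - √(-9)) - 1040 = (-4/3 - 3*I) - 1040 = -3124/3 - 3*I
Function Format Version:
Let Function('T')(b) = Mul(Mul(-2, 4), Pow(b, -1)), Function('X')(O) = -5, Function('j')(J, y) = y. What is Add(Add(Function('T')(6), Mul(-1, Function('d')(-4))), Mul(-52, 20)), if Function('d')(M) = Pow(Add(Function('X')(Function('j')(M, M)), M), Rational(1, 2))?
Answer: Add(Rational(-3124, 3), Mul(-3, I)) ≈ Add(-1041.3, Mul(-3.0000, I))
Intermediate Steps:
Function('T')(b) = Mul(-8, Pow(b, -1))
Function('d')(M) = Pow(Add(-5, M), Rational(1, 2))
Add(Add(Function('T')(6), Mul(-1, Function('d')(-4))), Mul(-52, 20)) = Add(Add(Mul(-8, Pow(6, -1)), Mul(-1, Pow(Add(-5, -4), Rational(1, 2)))), Mul(-52, 20)) = Add(Add(Mul(-8, Rational(1, 6)), Mul(-1, Pow(-9, Rational(1, 2)))), -1040) = Add(Add(Rational(-4, 3), Mul(-1, Mul(3, I))), -1040) = Add(Add(Rational(-4, 3), Mul(-3, I)), -1040) = Add(Rational(-3124, 3), Mul(-3, I))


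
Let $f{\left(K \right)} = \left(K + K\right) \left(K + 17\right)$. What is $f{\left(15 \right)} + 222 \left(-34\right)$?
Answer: $-6588$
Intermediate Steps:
$f{\left(K \right)} = 2 K \left(17 + K\right)$
$f{\left(15 \right)} + 222 \left(-34\right) = 2 \cdot 15 \left(17 + 15\right) + 222 \left(-34\right) = 2 \cdot 15 \cdot 32 - 7548 = 960 - 7548 = -6588$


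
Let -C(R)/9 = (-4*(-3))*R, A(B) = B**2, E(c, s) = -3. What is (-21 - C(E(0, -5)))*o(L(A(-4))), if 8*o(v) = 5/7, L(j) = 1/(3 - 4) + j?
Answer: -1725/56 ≈ -30.804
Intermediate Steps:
C(R) = -108*R (C(R) = -9*(-4*(-3))*R = -108*R)
L(j) = -1 + j (L(j) = 1/(-1) + j = -1 + j)
o(v) = 5/56 (o(v) = (5/7)/8 = (5*(1/7))/8 = (1/8)*(5/7) = 5/56)
(-21 - C(E(0, -5)))*o(L(A(-4))) = (-21 - (-108)*(-3))*(5/56) = (-21 - 1*324)*(5/56) = (-21 - 324)*(5/56) = -345*5/56 = -1725/56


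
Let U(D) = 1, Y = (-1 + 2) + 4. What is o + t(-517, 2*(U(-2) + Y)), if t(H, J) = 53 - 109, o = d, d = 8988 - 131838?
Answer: -122906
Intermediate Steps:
Y = 5 (Y = 1 + 4 = 5)
d = -122850
o = -122850
t(H, J) = -56
o + t(-517, 2*(U(-2) + Y)) = -122850 - 56 = -122906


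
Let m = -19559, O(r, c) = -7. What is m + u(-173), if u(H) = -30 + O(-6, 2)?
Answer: -19596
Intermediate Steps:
u(H) = -37 (u(H) = -30 - 7 = -37)
m + u(-173) = -19559 - 37 = -19596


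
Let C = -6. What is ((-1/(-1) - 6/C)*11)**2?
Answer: 484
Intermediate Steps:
((-1/(-1) - 6/C)*11)**2 = ((-1/(-1) - 6/(-6))*11)**2 = ((-1*(-1) - 6*(-1/6))*11)**2 = ((1 + 1)*11)**2 = (2*11)**2 = 22**2 = 484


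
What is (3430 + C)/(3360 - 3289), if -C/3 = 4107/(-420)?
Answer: 484307/9940 ≈ 48.723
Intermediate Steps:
C = 4107/140 (C = -12321/(-420) = -12321*(-1)/420 = -3*(-1369/140) = 4107/140 ≈ 29.336)
(3430 + C)/(3360 - 3289) = (3430 + 4107/140)/(3360 - 3289) = (484307/140)/71 = (484307/140)*(1/71) = 484307/9940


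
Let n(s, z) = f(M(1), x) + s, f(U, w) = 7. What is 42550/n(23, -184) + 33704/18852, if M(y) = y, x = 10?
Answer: 6693031/4713 ≈ 1420.1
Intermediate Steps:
n(s, z) = 7 + s
42550/n(23, -184) + 33704/18852 = 42550/(7 + 23) + 33704/18852 = 42550/30 + 33704*(1/18852) = 42550*(1/30) + 8426/4713 = 4255/3 + 8426/4713 = 6693031/4713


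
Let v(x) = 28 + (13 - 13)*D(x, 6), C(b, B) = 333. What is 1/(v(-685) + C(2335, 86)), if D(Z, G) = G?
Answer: 1/361 ≈ 0.0027701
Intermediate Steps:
v(x) = 28 (v(x) = 28 + (13 - 13)*6 = 28 + 0*6 = 28 + 0 = 28)
1/(v(-685) + C(2335, 86)) = 1/(28 + 333) = 1/361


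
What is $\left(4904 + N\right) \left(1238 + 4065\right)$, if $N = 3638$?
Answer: $45298226$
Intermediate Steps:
$\left(4904 + N\right) \left(1238 + 4065\right) = \left(4904 + 3638\right) \left(1238 + 4065\right) = 8542 \cdot 5303 = 45298226$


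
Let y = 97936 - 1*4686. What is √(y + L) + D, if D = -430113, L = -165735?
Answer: -430113 + I*√72485 ≈ -4.3011e+5 + 269.23*I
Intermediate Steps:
y = 93250 (y = 97936 - 4686 = 93250)
√(y + L) + D = √(93250 - 165735) - 430113 = √(-72485) - 430113 = I*√72485 - 430113 = -430113 + I*√72485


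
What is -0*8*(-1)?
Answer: 0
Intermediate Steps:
-0*8*(-1) = -0*(-1) = -1*0 = 0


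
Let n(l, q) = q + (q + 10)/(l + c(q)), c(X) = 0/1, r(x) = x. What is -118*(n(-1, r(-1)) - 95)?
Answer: 12390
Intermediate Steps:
c(X) = 0 (c(X) = 0*1 = 0)
n(l, q) = q + (10 + q)/l (n(l, q) = q + (q + 10)/(l + 0) = q + (10 + q)/l)
-118*(n(-1, r(-1)) - 95) = -118*((10 - 1 - 1*(-1))/(-1) - 95) = -118*(-(10 - 1 + 1) - 95) = -118*(-1*10 - 95) = -118*(-10 - 95) = -118*(-105) = 12390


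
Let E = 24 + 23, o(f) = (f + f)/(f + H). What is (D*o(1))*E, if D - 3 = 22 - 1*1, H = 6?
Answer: 2256/7 ≈ 322.29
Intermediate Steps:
o(f) = 2*f/(6 + f) (o(f) = (f + f)/(f + 6) = (2*f)/(6 + f) = 2*f/(6 + f))
E = 47
D = 24 (D = 3 + (22 - 1*1) = 3 + (22 - 1) = 3 + 21 = 24)
(D*o(1))*E = (24*(2*1/(6 + 1)))*47 = (24*(2*1/7))*47 = (24*(2*1*(⅐)))*47 = (24*(2/7))*47 = (48/7)*47 = 2256/7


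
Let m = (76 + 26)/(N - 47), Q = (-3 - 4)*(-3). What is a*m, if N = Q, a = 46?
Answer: -2346/13 ≈ -180.46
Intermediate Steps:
Q = 21 (Q = -7*(-3) = 21)
N = 21
m = -51/13 (m = (76 + 26)/(21 - 47) = 102/(-26) = 102*(-1/26) = -51/13 ≈ -3.9231)
a*m = 46*(-51/13) = -2346/13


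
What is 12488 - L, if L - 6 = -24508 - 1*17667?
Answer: 54657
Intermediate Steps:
L = -42169 (L = 6 + (-24508 - 1*17667) = 6 + (-24508 - 17667) = 6 - 42175 = -42169)
12488 - L = 12488 - 1*(-42169) = 12488 + 42169 = 54657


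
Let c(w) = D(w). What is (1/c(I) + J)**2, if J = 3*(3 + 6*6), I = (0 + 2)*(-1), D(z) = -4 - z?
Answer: 54289/4 ≈ 13572.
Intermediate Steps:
I = -2 (I = 2*(-1) = -2)
c(w) = -4 - w
J = 117 (J = 3*(3 + 36) = 3*39 = 117)
(1/c(I) + J)**2 = (1/(-4 - 1*(-2)) + 117)**2 = (1/(-4 + 2) + 117)**2 = (1/(-2) + 117)**2 = (-1/2 + 117)**2 = (233/2)**2 = 54289/4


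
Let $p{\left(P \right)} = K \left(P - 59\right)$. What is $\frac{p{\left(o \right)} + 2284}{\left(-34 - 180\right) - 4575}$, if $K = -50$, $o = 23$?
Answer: $- \frac{4084}{4789} \approx -0.85279$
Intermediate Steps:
$p{\left(P \right)} = 2950 - 50 P$ ($p{\left(P \right)} = - 50 \left(P - 59\right) = - 50 \left(-59 + P\right) = 2950 - 50 P$)
$\frac{p{\left(o \right)} + 2284}{\left(-34 - 180\right) - 4575} = \frac{\left(2950 - 1150\right) + 2284}{\left(-34 - 180\right) - 4575} = \frac{1800 + 2284}{-214 - 4575} = \frac{4084}{-4789} = 4084 \left(- \frac{1}{4789}\right) = - \frac{4084}{4789}$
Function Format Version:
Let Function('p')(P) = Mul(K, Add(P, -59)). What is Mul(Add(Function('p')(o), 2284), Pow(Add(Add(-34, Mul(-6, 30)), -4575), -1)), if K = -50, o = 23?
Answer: Rational(-4084, 4789) ≈ -0.85279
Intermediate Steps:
Function('p')(P) = Add(2950, Mul(-50, P)) (Function('p')(P) = Mul(-50, Add(P, -59)) = Mul(-50, Add(-59, P)) = Add(2950, Mul(-50, P)))
Mul(Add(Function('p')(o), 2284), Pow(Add(Add(-34, Mul(-6, 30)), -4575), -1)) = Mul(Add(Add(2950, Mul(-50, 23)), 2284), Pow(Add(Add(-34, Mul(-6, 30)), -4575), -1)) = Mul(Add(Add(2950, -1150), 2284), Pow(Add(Add(-34, -180), -4575), -1)) = Mul(Add(1800, 2284), Pow(Add(-214, -4575), -1)) = Mul(4084, Pow(-4789, -1)) = Mul(4084, Rational(-1, 4789)) = Rational(-4084, 4789)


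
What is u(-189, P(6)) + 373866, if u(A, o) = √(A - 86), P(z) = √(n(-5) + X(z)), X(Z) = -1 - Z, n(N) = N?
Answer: 373866 + 5*I*√11 ≈ 3.7387e+5 + 16.583*I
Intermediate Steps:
P(z) = √(-6 - z) (P(z) = √(-5 + (-1 - z)) = √(-6 - z))
u(A, o) = √(-86 + A)
u(-189, P(6)) + 373866 = √(-86 - 189) + 373866 = √(-275) + 373866 = 5*I*√11 + 373866 = 373866 + 5*I*√11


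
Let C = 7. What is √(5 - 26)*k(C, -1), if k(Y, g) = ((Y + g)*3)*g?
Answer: -18*I*√21 ≈ -82.486*I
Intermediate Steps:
k(Y, g) = g*(3*Y + 3*g) (k(Y, g) = (3*Y + 3*g)*g = g*(3*Y + 3*g))
√(5 - 26)*k(C, -1) = √(5 - 26)*(3*(-1)*(7 - 1)) = √(-21)*(3*(-1)*6) = (I*√21)*(-18) = -18*I*√21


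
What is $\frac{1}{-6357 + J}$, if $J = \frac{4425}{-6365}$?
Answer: $- \frac{1273}{8093346} \approx -0.00015729$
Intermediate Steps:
$J = - \frac{885}{1273}$ ($J = 4425 \left(- \frac{1}{6365}\right) = - \frac{885}{1273} \approx -0.69521$)
$\frac{1}{-6357 + J} = \frac{1}{-6357 - \frac{885}{1273}} = \frac{1}{- \frac{8093346}{1273}} = - \frac{1273}{8093346}$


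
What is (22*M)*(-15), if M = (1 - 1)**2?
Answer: 0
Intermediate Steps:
M = 0 (M = 0**2 = 0)
(22*M)*(-15) = (22*0)*(-15) = 0*(-15) = 0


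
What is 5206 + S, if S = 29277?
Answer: 34483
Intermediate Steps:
5206 + S = 5206 + 29277 = 34483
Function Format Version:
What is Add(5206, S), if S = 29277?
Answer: 34483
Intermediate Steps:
Add(5206, S) = Add(5206, 29277) = 34483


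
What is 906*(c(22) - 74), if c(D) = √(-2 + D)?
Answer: -67044 + 1812*√5 ≈ -62992.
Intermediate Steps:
906*(c(22) - 74) = 906*(√(-2 + 22) - 74) = 906*(√20 - 74) = 906*(2*√5 - 74) = 906*(-74 + 2*√5) = -67044 + 1812*√5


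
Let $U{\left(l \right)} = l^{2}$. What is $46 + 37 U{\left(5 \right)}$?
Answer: $971$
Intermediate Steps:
$46 + 37 U{\left(5 \right)} = 46 + 37 \cdot 5^{2} = 46 + 37 \cdot 25 = 46 + 925 = 971$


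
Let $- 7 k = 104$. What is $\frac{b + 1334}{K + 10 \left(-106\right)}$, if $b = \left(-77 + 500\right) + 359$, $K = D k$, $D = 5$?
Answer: $- \frac{3703}{1985} \approx -1.8655$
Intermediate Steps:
$k = - \frac{104}{7}$ ($k = \left(- \frac{1}{7}\right) 104 = - \frac{104}{7} \approx -14.857$)
$K = - \frac{520}{7}$ ($K = 5 \left(- \frac{104}{7}\right) = - \frac{520}{7} \approx -74.286$)
$b = 782$ ($b = 423 + 359 = 782$)
$\frac{b + 1334}{K + 10 \left(-106\right)} = \frac{782 + 1334}{- \frac{520}{7} + 10 \left(-106\right)} = \frac{2116}{- \frac{520}{7} - 1060} = \frac{2116}{- \frac{7940}{7}} = 2116 \left(- \frac{7}{7940}\right) = - \frac{3703}{1985}$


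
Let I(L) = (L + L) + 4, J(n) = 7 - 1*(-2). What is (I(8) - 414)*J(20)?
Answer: -3546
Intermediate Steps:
J(n) = 9 (J(n) = 7 + 2 = 9)
I(L) = 4 + 2*L (I(L) = 2*L + 4 = 4 + 2*L)
(I(8) - 414)*J(20) = ((4 + 2*8) - 414)*9 = ((4 + 16) - 414)*9 = (20 - 414)*9 = -394*9 = -3546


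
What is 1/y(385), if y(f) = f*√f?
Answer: √385/148225 ≈ 0.00013238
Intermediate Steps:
y(f) = f^(3/2)
1/y(385) = 1/(385^(3/2)) = 1/(385*√385) = √385/148225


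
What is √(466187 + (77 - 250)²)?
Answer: 6*√13781 ≈ 704.36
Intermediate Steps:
√(466187 + (77 - 250)²) = √(466187 + (-173)²) = √(466187 + 29929) = √496116 = 6*√13781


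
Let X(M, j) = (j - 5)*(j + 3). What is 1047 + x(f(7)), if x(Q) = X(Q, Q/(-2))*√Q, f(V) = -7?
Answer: 1047 - 39*I*√7/4 ≈ 1047.0 - 25.796*I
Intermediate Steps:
X(M, j) = (-5 + j)*(3 + j)
x(Q) = √Q*(-15 + Q + Q²/4) (x(Q) = (-15 + (Q/(-2))² - 2*Q/(-2))*√Q = (-15 + (Q*(-½))² - 2*Q*(-1)/2)*√Q = (-15 + (-Q/2)² - (-1)*Q)*√Q = (-15 + Q²/4 + Q)*√Q = (-15 + Q + Q²/4)*√Q = √Q*(-15 + Q + Q²/4))
1047 + x(f(7)) = 1047 + √(-7)*(-15 - 7 + (¼)*(-7)²) = 1047 + (I*√7)*(-15 - 7 + (¼)*49) = 1047 + (I*√7)*(-15 - 7 + 49/4) = 1047 + (I*√7)*(-39/4) = 1047 - 39*I*√7/4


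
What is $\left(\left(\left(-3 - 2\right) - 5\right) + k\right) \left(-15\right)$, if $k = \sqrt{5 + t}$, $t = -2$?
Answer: $150 - 15 \sqrt{3} \approx 124.02$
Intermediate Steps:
$k = \sqrt{3}$ ($k = \sqrt{5 - 2} = \sqrt{3} \approx 1.732$)
$\left(\left(\left(-3 - 2\right) - 5\right) + k\right) \left(-15\right) = \left(\left(\left(-3 - 2\right) - 5\right) + \sqrt{3}\right) \left(-15\right) = \left(\left(-5 - 5\right) + \sqrt{3}\right) \left(-15\right) = \left(-10 + \sqrt{3}\right) \left(-15\right) = 150 - 15 \sqrt{3}$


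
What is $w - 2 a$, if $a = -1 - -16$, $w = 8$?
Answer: $-22$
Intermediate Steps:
$a = 15$ ($a = -1 + 16 = 15$)
$w - 2 a = 8 - 30 = -22$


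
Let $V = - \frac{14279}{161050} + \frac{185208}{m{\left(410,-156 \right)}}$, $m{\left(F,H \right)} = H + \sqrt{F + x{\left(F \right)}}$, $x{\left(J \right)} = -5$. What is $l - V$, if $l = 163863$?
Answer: $\frac{70688424296311}{428231950} + \frac{185208 \sqrt{5}}{2659} \approx 1.6523 \cdot 10^{5}$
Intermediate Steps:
$m{\left(F,H \right)} = H + \sqrt{-5 + F}$ ($m{\left(F,H \right)} = H + \sqrt{F - 5} = H + \sqrt{-5 + F}$)
$V = - \frac{14279}{161050} + \frac{185208}{-156 + 9 \sqrt{5}}$ ($V = - \frac{14279}{161050} + \frac{185208}{-156 + \sqrt{-5 + 410}} = \left(-14279\right) \frac{1}{161050} + \frac{185208}{-156 + \sqrt{405}} = - \frac{14279}{161050} + \frac{185208}{-156 + 9 \sqrt{5}} \approx -1363.2$)
$l - V = 163863 - \left(- \frac{517052273461}{428231950} - \frac{185208 \sqrt{5}}{2659}\right) = 163863 + \left(\frac{517052273461}{428231950} + \frac{185208 \sqrt{5}}{2659}\right) = \frac{70688424296311}{428231950} + \frac{185208 \sqrt{5}}{2659}$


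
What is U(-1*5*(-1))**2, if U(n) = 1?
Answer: 1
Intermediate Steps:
U(-1*5*(-1))**2 = 1**2 = 1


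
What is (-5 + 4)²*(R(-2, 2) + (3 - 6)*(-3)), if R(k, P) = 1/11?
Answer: 100/11 ≈ 9.0909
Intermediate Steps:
R(k, P) = 1/11
(-5 + 4)²*(R(-2, 2) + (3 - 6)*(-3)) = (-5 + 4)²*(1/11 + (3 - 6)*(-3)) = (-1)²*(1/11 - 3*(-3)) = 1*(1/11 + 9) = 1*(100/11) = 100/11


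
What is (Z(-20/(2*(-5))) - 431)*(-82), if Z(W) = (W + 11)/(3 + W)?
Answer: 175644/5 ≈ 35129.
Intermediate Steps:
Z(W) = (11 + W)/(3 + W)
(Z(-20/(2*(-5))) - 431)*(-82) = ((11 - 20/(2*(-5)))/(3 - 20/(2*(-5))) - 431)*(-82) = ((11 - 20/(-10))/(3 - 20/(-10)) - 431)*(-82) = ((11 - 20*(-1/10))/(3 - 20*(-1/10)) - 431)*(-82) = ((11 + 2)/(3 + 2) - 431)*(-82) = (13/5 - 431)*(-82) = -2142/5*(-82) = 175644/5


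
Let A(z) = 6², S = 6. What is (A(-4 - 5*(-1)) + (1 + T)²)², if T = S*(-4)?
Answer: 319225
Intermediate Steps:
A(z) = 36
T = -24 (T = 6*(-4) = -24)
(A(-4 - 5*(-1)) + (1 + T)²)² = (36 + (1 - 24)²)² = (36 + (-23)²)² = (36 + 529)² = 565² = 319225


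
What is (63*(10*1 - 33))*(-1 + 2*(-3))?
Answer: 10143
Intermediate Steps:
(63*(10*1 - 33))*(-1 + 2*(-3)) = (63*(10 - 33))*(-1 - 6) = (63*(-23))*(-7) = -1449*(-7) = 10143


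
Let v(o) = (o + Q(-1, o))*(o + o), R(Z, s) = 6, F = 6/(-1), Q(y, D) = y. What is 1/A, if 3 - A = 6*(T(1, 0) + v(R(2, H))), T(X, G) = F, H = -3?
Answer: -1/321 ≈ -0.0031153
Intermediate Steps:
F = -6 (F = 6*(-1) = -6)
T(X, G) = -6
v(o) = 2*o*(-1 + o) (v(o) = (o - 1)*(o + o) = (-1 + o)*(2*o) = 2*o*(-1 + o))
A = -321 (A = 3 - 6*(-6 + 2*6*(-1 + 6)) = 3 - 6*(-6 + 2*6*5) = 3 - 6*(-6 + 60) = 3 - 6*54 = 3 - 1*324 = 3 - 324 = -321)
1/A = 1/(-321) = -1/321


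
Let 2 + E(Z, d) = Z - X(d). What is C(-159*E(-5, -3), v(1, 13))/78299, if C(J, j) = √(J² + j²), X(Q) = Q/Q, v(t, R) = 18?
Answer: 6*√44953/78299 ≈ 0.016247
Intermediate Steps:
X(Q) = 1
E(Z, d) = -3 + Z (E(Z, d) = -2 + (Z - 1*1) = -2 + (Z - 1) = -2 + (-1 + Z) = -3 + Z)
C(-159*E(-5, -3), v(1, 13))/78299 = √((-159*(-3 - 5))² + 18²)/78299 = √((-159*(-8))² + 324)*(1/78299) = √(1272² + 324)*(1/78299) = √(1617984 + 324)*(1/78299) = √1618308*(1/78299) = (6*√44953)*(1/78299) = 6*√44953/78299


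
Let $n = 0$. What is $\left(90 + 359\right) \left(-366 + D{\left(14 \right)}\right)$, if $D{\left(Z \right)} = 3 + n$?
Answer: $-162987$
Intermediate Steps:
$D{\left(Z \right)} = 3$ ($D{\left(Z \right)} = 3 + 0 = 3$)
$\left(90 + 359\right) \left(-366 + D{\left(14 \right)}\right) = \left(90 + 359\right) \left(-366 + 3\right) = 449 \left(-363\right) = -162987$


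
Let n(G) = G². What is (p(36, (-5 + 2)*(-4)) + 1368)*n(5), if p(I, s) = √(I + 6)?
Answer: 34200 + 25*√42 ≈ 34362.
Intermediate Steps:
p(I, s) = √(6 + I)
(p(36, (-5 + 2)*(-4)) + 1368)*n(5) = (√(6 + 36) + 1368)*5² = (√42 + 1368)*25 = (1368 + √42)*25 = 34200 + 25*√42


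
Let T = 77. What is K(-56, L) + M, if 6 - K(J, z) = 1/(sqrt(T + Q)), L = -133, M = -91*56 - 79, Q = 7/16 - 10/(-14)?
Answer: -5169 - 4*sqrt(61271)/8753 ≈ -5169.1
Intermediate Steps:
Q = 129/112 (Q = 7*(1/16) - 10*(-1/14) = 7/16 + 5/7 = 129/112 ≈ 1.1518)
M = -5175 (M = -5096 - 79 = -5175)
K(J, z) = 6 - 4*sqrt(61271)/8753 (K(J, z) = 6 - 1/(sqrt(77 + 129/112)) = 6 - 1/(sqrt(8753/112)) = 6 - 1/(sqrt(61271)/28) = 6 - 4*sqrt(61271)/8753)
K(-56, L) + M = (6 - 4*sqrt(61271)/8753) - 5175 = -5169 - 4*sqrt(61271)/8753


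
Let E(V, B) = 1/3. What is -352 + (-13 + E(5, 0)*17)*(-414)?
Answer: 2684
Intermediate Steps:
E(V, B) = 1/3 (E(V, B) = 1*(1/3) = 1/3)
-352 + (-13 + E(5, 0)*17)*(-414) = -352 + (-13 + (1/3)*17)*(-414) = -352 + (-13 + 17/3)*(-414) = -352 - 22/3*(-414) = -352 + 3036 = 2684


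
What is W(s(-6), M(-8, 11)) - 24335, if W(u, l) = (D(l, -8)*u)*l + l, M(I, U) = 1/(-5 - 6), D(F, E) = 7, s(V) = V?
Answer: -267644/11 ≈ -24331.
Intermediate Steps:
M(I, U) = -1/11 (M(I, U) = 1/(-11) = -1/11)
W(u, l) = l + 7*l*u (W(u, l) = (7*u)*l + l = 7*l*u + l = l + 7*l*u)
W(s(-6), M(-8, 11)) - 24335 = -(1 + 7*(-6))/11 - 24335 = -(1 - 42)/11 - 24335 = -1/11*(-41) - 24335 = 41/11 - 24335 = -267644/11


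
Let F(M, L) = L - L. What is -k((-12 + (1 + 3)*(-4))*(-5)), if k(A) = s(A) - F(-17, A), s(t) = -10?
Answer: 10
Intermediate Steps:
F(M, L) = 0
k(A) = -10 (k(A) = -10 - 1*0 = -10 + 0 = -10)
-k((-12 + (1 + 3)*(-4))*(-5)) = -1*(-10) = 10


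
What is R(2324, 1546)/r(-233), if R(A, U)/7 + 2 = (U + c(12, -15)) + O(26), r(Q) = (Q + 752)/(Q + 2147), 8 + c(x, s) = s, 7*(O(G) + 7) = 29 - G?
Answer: 6763438/173 ≈ 39095.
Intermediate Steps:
O(G) = -20/7 - G/7 (O(G) = -7 + (29 - G)/7 = -7 + (29/7 - G/7) = -20/7 - G/7)
c(x, s) = -8 + s
r(Q) = (752 + Q)/(2147 + Q)
R(A, U) = -221 + 7*U (R(A, U) = -14 + 7*((U + (-8 - 15)) + (-20/7 - ⅐*26)) = -14 + 7*((U - 23) + (-20/7 - 26/7)) = -14 + 7*((-23 + U) - 46/7) = -14 + 7*(-207/7 + U) = -14 + (-207 + 7*U) = -221 + 7*U)
R(2324, 1546)/r(-233) = (-221 + 7*1546)/(((752 - 233)/(2147 - 233))) = (-221 + 10822)/((519/1914)) = 10601/(((1/1914)*519)) = 10601/(173/638) = 10601*(638/173) = 6763438/173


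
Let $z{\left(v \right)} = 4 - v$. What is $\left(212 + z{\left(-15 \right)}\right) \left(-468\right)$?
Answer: $-108108$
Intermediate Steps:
$\left(212 + z{\left(-15 \right)}\right) \left(-468\right) = \left(212 + \left(4 - -15\right)\right) \left(-468\right) = \left(212 + \left(4 + 15\right)\right) \left(-468\right) = \left(212 + 19\right) \left(-468\right) = 231 \left(-468\right) = -108108$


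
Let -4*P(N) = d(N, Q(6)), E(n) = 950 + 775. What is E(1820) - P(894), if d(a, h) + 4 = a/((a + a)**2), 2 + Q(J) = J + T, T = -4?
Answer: 24660097/14304 ≈ 1724.0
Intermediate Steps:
Q(J) = -6 + J (Q(J) = -2 + (J - 4) = -2 + (-4 + J) = -6 + J)
E(n) = 1725
d(a, h) = -4 + 1/(4*a) (d(a, h) = -4 + a/((a + a)**2) = -4 + a/((2*a)**2) = -4 + a/((4*a**2)) = -4 + a*(1/(4*a**2)) = -4 + 1/(4*a))
P(N) = 1 - 1/(16*N) (P(N) = -(-4 + 1/(4*N))/4 = 1 - 1/(16*N))
E(1820) - P(894) = 1725 - (-1/16 + 894)/894 = 1725 - 14303/(894*16) = 1725 - 1*14303/14304 = 1725 - 14303/14304 = 24660097/14304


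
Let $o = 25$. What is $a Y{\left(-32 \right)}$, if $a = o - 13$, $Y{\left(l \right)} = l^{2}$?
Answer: $12288$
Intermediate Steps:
$a = 12$ ($a = 25 - 13 = 12$)
$a Y{\left(-32 \right)} = 12 \left(-32\right)^{2} = 12 \cdot 1024 = 12288$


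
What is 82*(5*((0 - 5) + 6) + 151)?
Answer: 12792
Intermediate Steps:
82*(5*((0 - 5) + 6) + 151) = 82*(5*(-5 + 6) + 151) = 82*(5*1 + 151) = 82*(5 + 151) = 82*156 = 12792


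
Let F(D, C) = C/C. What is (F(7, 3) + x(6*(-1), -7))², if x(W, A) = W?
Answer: 25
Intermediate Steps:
F(D, C) = 1
(F(7, 3) + x(6*(-1), -7))² = (1 + 6*(-1))² = (1 - 6)² = (-5)² = 25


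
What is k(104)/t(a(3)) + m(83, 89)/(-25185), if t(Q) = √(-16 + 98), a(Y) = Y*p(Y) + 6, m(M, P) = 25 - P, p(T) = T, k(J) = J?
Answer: 64/25185 + 52*√82/41 ≈ 11.487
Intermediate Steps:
a(Y) = 6 + Y² (a(Y) = Y*Y + 6 = Y² + 6 = 6 + Y²)
t(Q) = √82
k(104)/t(a(3)) + m(83, 89)/(-25185) = 104/(√82) + (25 - 1*89)/(-25185) = 104*(√82/82) + (25 - 89)*(-1/25185) = 52*√82/41 - 64*(-1/25185) = 52*√82/41 + 64/25185 = 64/25185 + 52*√82/41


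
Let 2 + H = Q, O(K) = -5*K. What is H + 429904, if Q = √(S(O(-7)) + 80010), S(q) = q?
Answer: 429902 + √80045 ≈ 4.3019e+5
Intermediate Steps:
Q = √80045 (Q = √(-5*(-7) + 80010) = √(35 + 80010) = √80045 ≈ 282.92)
H = -2 + √80045 ≈ 280.92
H + 429904 = (-2 + √80045) + 429904 = 429902 + √80045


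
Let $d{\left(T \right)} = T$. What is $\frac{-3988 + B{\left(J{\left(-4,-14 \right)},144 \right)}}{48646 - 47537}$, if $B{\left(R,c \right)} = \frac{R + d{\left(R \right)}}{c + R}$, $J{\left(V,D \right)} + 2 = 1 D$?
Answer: $- \frac{15953}{4436} \approx -3.5963$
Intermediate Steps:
$J{\left(V,D \right)} = -2 + D$ ($J{\left(V,D \right)} = -2 + 1 D = -2 + D$)
$B{\left(R,c \right)} = \frac{2 R}{R + c}$ ($B{\left(R,c \right)} = \frac{R + R}{c + R} = \frac{2 R}{R + c}$)
$\frac{-3988 + B{\left(J{\left(-4,-14 \right)},144 \right)}}{48646 - 47537} = \frac{-3988 + \frac{2 \left(-2 - 14\right)}{\left(-2 - 14\right) + 144}}{48646 - 47537} = \frac{-3988 + 2 \left(-16\right) \frac{1}{-16 + 144}}{1109} = \left(-3988 + 2 \left(-16\right) \frac{1}{128}\right) \frac{1}{1109} = \left(-3988 - \frac{1}{4}\right) \frac{1}{1109} = \left(- \frac{15953}{4}\right) \frac{1}{1109} = - \frac{15953}{4436}$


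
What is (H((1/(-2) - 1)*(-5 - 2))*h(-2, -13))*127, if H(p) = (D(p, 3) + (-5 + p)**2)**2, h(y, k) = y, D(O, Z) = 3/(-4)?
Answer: -442087/2 ≈ -2.2104e+5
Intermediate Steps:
D(O, Z) = -3/4 (D(O, Z) = 3*(-1/4) = -3/4)
H(p) = (-3/4 + (-5 + p)**2)**2
(H((1/(-2) - 1)*(-5 - 2))*h(-2, -13))*127 = (((-3 + 4*(-5 + (1/(-2) - 1)*(-5 - 2))**2)**2/16)*(-2))*127 = (((-3 + 4*(-5 + (-1/2 - 1)*(-7))**2)**2/16)*(-2))*127 = (((-3 + 4*(-5 - 3/2*(-7))**2)**2/16)*(-2))*127 = (((-3 + 4*(-5 + 21/2)**2)**2/16)*(-2))*127 = (((-3 + 4*(11/2)**2)**2/16)*(-2))*127 = (((-3 + 4*(121/4))**2/16)*(-2))*127 = (((-3 + 121)**2/16)*(-2))*127 = (((1/16)*118**2)*(-2))*127 = (((1/16)*13924)*(-2))*127 = ((3481/4)*(-2))*127 = -3481/2*127 = -442087/2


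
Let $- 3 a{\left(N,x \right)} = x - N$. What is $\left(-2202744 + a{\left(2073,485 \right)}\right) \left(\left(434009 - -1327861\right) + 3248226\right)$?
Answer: $-11033306892608$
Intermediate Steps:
$a{\left(N,x \right)} = - \frac{x}{3} + \frac{N}{3}$ ($a{\left(N,x \right)} = - \frac{x - N}{3} = - \frac{x}{3} + \frac{N}{3}$)
$\left(-2202744 + a{\left(2073,485 \right)}\right) \left(\left(434009 - -1327861\right) + 3248226\right) = \left(-2202744 + \left(\left(- \frac{1}{3}\right) 485 + \frac{1}{3} \cdot 2073\right)\right) \left(\left(434009 - -1327861\right) + 3248226\right) = \left(-2202744 + \left(- \frac{485}{3} + 691\right)\right) \left(\left(434009 + 1327861\right) + 3248226\right) = \left(-2202744 + \frac{1588}{3}\right) \left(1761870 + 3248226\right) = \left(- \frac{6606644}{3}\right) 5010096 = -11033306892608$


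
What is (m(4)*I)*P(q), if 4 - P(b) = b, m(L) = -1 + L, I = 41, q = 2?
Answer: 246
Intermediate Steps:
P(b) = 4 - b
(m(4)*I)*P(q) = ((-1 + 4)*41)*(4 - 1*2) = (3*41)*(4 - 2) = 123*2 = 246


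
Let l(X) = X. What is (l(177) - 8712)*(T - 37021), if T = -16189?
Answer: 454147350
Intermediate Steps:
(l(177) - 8712)*(T - 37021) = (177 - 8712)*(-16189 - 37021) = -8535*(-53210) = 454147350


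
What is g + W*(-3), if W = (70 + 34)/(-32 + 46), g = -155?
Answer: -1241/7 ≈ -177.29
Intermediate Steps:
W = 52/7 (W = 104/14 = 104*(1/14) = 52/7 ≈ 7.4286)
g + W*(-3) = -155 + (52/7)*(-3) = -155 - 156/7 = -1241/7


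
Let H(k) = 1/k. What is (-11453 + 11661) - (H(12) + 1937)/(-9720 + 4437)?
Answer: 13209613/63396 ≈ 208.37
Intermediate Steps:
(-11453 + 11661) - (H(12) + 1937)/(-9720 + 4437) = (-11453 + 11661) - (1/12 + 1937)/(-9720 + 4437) = 208 - (1/12 + 1937)/(-5283) = 208 - 23245*(-1)/(12*5283) = 208 - 1*(-23245/63396) = 208 + 23245/63396 = 13209613/63396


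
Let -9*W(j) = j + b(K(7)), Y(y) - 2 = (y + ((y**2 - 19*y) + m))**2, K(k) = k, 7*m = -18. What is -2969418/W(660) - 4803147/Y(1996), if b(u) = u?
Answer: 2267986679691726603947/56604699243571026 ≈ 40067.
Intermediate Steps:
m = -18/7 (m = (1/7)*(-18) = -18/7 ≈ -2.5714)
Y(y) = 2 + (-18/7 + y**2 - 18*y)**2 (Y(y) = 2 + (y + ((y**2 - 19*y) - 18/7))**2 = 2 + (y + (-18/7 + y**2 - 19*y))**2 = 2 + (-18/7 + y**2 - 18*y)**2)
W(j) = -7/9 - j/9 (W(j) = -(j + 7)/9 = -(7 + j)/9 = -7/9 - j/9)
-2969418/W(660) - 4803147/Y(1996) = -2969418/(-7/9 - 1/9*660) - 4803147/(2 + (18 - 7*1996**2 + 126*1996)**2/49) = -2969418/(-7/9 - 220/3) - 4803147/(2 + (18 - 7*3984016 + 251496)**2/49) = -2969418/(-667/9) - 4803147/(2 + (18 - 27888112 + 251496)**2/49) = -2969418*(-9/667) - 4803147/(2 + (1/49)*(-27636598)**2) = 26724762/667 - 4803147/(2 + (1/49)*763781549013604) = 26724762/667 - 4803147/(2 + 763781549013604/49) = 26724762/667 - 4803147/763781549013702/49 = 26724762/667 - 4803147*49/763781549013702 = 26724762/667 - 26150467/84864616557078 = 2267986679691726603947/56604699243571026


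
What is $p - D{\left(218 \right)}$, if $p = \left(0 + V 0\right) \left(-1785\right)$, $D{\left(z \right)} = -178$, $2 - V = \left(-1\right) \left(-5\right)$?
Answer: $178$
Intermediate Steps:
$V = -3$ ($V = 2 - \left(-1\right) \left(-5\right) = 2 - 5 = -3$)
$p = 0$ ($p = \left(0 - 0\right) \left(-1785\right) = \left(0 + 0\right) \left(-1785\right) = 0 \left(-1785\right) = 0$)
$p - D{\left(218 \right)} = 0 - -178 = 0 + 178 = 178$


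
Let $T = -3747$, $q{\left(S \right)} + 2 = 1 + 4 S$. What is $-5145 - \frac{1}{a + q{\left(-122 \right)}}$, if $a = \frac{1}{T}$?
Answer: $- \frac{9427097433}{1832284} \approx -5145.0$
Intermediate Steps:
$q{\left(S \right)} = -1 + 4 S$ ($q{\left(S \right)} = -2 + \left(1 + 4 S\right) = -1 + 4 S$)
$a = - \frac{1}{3747}$ ($a = \frac{1}{-3747} = - \frac{1}{3747} \approx -0.00026688$)
$-5145 - \frac{1}{a + q{\left(-122 \right)}} = -5145 - \frac{1}{- \frac{1}{3747} + \left(-1 + 4 \left(-122\right)\right)} = -5145 - \frac{1}{- \frac{1}{3747} - 489} = -5145 - \frac{1}{- \frac{1832284}{3747}} = -5145 - - \frac{3747}{1832284} = -5145 + \frac{3747}{1832284} = - \frac{9427097433}{1832284}$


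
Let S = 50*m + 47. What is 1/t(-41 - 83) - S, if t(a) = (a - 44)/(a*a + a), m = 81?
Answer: -58629/14 ≈ -4187.8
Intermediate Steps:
t(a) = (-44 + a)/(a + a²) (t(a) = (-44 + a)/(a² + a) = (-44 + a)/(a + a²))
S = 4097 (S = 50*81 + 47 = 4050 + 47 = 4097)
1/t(-41 - 83) - S = 1/((-44 + (-41 - 83))/((-41 - 83)*(1 + (-41 - 83)))) - 1*4097 = 1/((-44 - 124)/((-124)*(1 - 124))) - 4097 = 1/(-1/124*(-168)/(-123)) - 4097 = 1/(-1/124*(-1/123)*(-168)) - 4097 = 1/(-14/1271) - 4097 = -1271/14 - 4097 = -58629/14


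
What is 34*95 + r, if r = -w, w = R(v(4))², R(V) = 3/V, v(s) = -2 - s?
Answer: 12919/4 ≈ 3229.8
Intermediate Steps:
w = ¼ (w = (3/(-2 - 1*4))² = (3/(-2 - 4))² = (3/(-6))² = (3*(-⅙))² = (-½)² = ¼ ≈ 0.25000)
r = -¼ (r = -1*¼ = -¼ ≈ -0.25000)
34*95 + r = 34*95 - ¼ = 3230 - ¼ = 12919/4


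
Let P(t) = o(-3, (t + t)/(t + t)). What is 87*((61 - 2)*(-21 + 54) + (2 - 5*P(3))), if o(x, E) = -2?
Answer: 170433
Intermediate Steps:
P(t) = -2
87*((61 - 2)*(-21 + 54) + (2 - 5*P(3))) = 87*((61 - 2)*(-21 + 54) + (2 - 5*(-2))) = 87*(59*33 + (2 + 10)) = 87*(1947 + 12) = 87*1959 = 170433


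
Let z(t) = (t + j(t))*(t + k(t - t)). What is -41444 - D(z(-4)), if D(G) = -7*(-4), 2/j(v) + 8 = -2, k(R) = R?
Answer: -41472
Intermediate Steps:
j(v) = -⅕ (j(v) = 2/(-8 - 2) = 2/(-10) = 2*(-⅒) = -⅕)
z(t) = t*(-⅕ + t) (z(t) = (t - ⅕)*(t + (t - t)) = (-⅕ + t)*(t + 0) = (-⅕ + t)*t = t*(-⅕ + t))
D(G) = 28
-41444 - D(z(-4)) = -41444 - 1*28 = -41444 - 28 = -41472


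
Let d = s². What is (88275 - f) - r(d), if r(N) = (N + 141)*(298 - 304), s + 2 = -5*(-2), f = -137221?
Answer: 226726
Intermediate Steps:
s = 8 (s = -2 - 5*(-2) = -2 + 10 = 8)
d = 64 (d = 8² = 64)
r(N) = -846 - 6*N (r(N) = (141 + N)*(-6) = -846 - 6*N)
(88275 - f) - r(d) = (88275 - 1*(-137221)) - (-846 - 6*64) = (88275 + 137221) - (-846 - 384) = 225496 - 1*(-1230) = 225496 + 1230 = 226726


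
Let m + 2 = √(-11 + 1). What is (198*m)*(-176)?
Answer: 69696 - 34848*I*√10 ≈ 69696.0 - 1.102e+5*I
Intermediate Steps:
m = -2 + I*√10 (m = -2 + √(-11 + 1) = -2 + √(-10) = -2 + I*√10 ≈ -2.0 + 3.1623*I)
(198*m)*(-176) = (198*(-2 + I*√10))*(-176) = (-396 + 198*I*√10)*(-176) = 69696 - 34848*I*√10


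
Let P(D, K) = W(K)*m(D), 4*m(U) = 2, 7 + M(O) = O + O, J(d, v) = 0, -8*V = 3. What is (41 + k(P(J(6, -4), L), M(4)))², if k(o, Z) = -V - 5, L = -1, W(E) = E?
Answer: 84681/64 ≈ 1323.1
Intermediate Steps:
V = -3/8 (V = -⅛*3 = -3/8 ≈ -0.37500)
M(O) = -7 + 2*O (M(O) = -7 + (O + O) = -7 + 2*O)
m(U) = ½ (m(U) = (¼)*2 = ½)
P(D, K) = K/2 (P(D, K) = K*(½) = K/2)
k(o, Z) = -37/8 (k(o, Z) = -1*(-3/8) - 5 = 3/8 - 5 = -37/8)
(41 + k(P(J(6, -4), L), M(4)))² = (41 - 37/8)² = (291/8)² = 84681/64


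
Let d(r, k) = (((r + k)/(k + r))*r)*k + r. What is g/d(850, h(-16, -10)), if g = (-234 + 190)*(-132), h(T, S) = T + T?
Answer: -2904/13175 ≈ -0.22042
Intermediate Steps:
h(T, S) = 2*T
d(r, k) = r + k*r (d(r, k) = (((k + r)/(k + r))*r)*k + r = (1*r)*k + r = r*k + r = k*r + r = r + k*r)
g = 5808 (g = -44*(-132) = 5808)
g/d(850, h(-16, -10)) = 5808/((850*(1 + 2*(-16)))) = 5808/((850*(1 - 32))) = 5808/((850*(-31))) = 5808/(-26350) = 5808*(-1/26350) = -2904/13175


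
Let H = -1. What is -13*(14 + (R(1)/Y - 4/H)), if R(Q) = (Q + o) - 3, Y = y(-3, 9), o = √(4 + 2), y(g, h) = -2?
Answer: -247 + 13*√6/2 ≈ -231.08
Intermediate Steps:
o = √6 ≈ 2.4495
Y = -2
R(Q) = -3 + Q + √6 (R(Q) = (Q + √6) - 3 = -3 + Q + √6)
-13*(14 + (R(1)/Y - 4/H)) = -13*(14 + ((-3 + 1 + √6)/(-2) - 4/(-1))) = -13*(14 + ((-2 + √6)*(-½) - 4*(-1))) = -13*(14 + ((1 - √6/2) + 4)) = -13*(14 + (5 - √6/2)) = -13*(19 - √6/2) = -247 + 13*√6/2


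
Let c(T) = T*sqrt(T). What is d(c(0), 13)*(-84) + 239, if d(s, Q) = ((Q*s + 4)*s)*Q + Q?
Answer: -853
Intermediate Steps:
c(T) = T**(3/2)
d(s, Q) = Q + Q*s*(4 + Q*s) (d(s, Q) = ((4 + Q*s)*s)*Q + Q = (s*(4 + Q*s))*Q + Q = Q*s*(4 + Q*s) + Q = Q + Q*s*(4 + Q*s))
d(c(0), 13)*(-84) + 239 = (13*(1 + 4*0**(3/2) + 13*(0**(3/2))**2))*(-84) + 239 = (13*(1 + 4*0 + 13*0**2))*(-84) + 239 = (13*(1 + 0 + 13*0))*(-84) + 239 = (13*(1 + 0 + 0))*(-84) + 239 = (13*1)*(-84) + 239 = 13*(-84) + 239 = -1092 + 239 = -853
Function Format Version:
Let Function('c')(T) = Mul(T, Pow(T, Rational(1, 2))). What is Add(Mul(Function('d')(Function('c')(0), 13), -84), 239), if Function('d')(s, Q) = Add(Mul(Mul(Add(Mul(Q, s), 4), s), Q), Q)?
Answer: -853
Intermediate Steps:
Function('c')(T) = Pow(T, Rational(3, 2))
Function('d')(s, Q) = Add(Q, Mul(Q, s, Add(4, Mul(Q, s)))) (Function('d')(s, Q) = Add(Mul(Mul(Add(4, Mul(Q, s)), s), Q), Q) = Add(Mul(Mul(s, Add(4, Mul(Q, s))), Q), Q) = Add(Mul(Q, s, Add(4, Mul(Q, s))), Q) = Add(Q, Mul(Q, s, Add(4, Mul(Q, s)))))
Add(Mul(Function('d')(Function('c')(0), 13), -84), 239) = Add(Mul(Mul(13, Add(1, Mul(4, Pow(0, Rational(3, 2))), Mul(13, Pow(Pow(0, Rational(3, 2)), 2)))), -84), 239) = Add(Mul(Mul(13, Add(1, Mul(4, 0), Mul(13, Pow(0, 2)))), -84), 239) = Add(Mul(Mul(13, Add(1, 0, Mul(13, 0))), -84), 239) = Add(Mul(Mul(13, Add(1, 0, 0)), -84), 239) = Add(Mul(Mul(13, 1), -84), 239) = Add(Mul(13, -84), 239) = Add(-1092, 239) = -853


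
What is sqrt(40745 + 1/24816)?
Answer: sqrt(1568259405471)/6204 ≈ 201.85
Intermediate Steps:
sqrt(40745 + 1/24816) = sqrt(1011127921/24816) = sqrt(1568259405471)/6204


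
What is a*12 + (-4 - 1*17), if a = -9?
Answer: -129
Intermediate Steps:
a*12 + (-4 - 1*17) = -9*12 + (-4 - 1*17) = -108 + (-4 - 17) = -108 - 21 = -129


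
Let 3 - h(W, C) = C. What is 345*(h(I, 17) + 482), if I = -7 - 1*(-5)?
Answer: 161460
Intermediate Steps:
I = -2 (I = -7 + 5 = -2)
h(W, C) = 3 - C
345*(h(I, 17) + 482) = 345*((3 - 1*17) + 482) = 345*((3 - 17) + 482) = 345*(-14 + 482) = 345*468 = 161460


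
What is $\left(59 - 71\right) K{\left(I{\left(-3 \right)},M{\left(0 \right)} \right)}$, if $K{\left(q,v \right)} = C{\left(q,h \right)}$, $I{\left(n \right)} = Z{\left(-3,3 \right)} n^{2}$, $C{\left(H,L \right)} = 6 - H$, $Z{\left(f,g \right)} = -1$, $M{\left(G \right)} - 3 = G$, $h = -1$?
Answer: $-180$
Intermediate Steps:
$M{\left(G \right)} = 3 + G$
$I{\left(n \right)} = - n^{2}$
$K{\left(q,v \right)} = 6 - q$
$\left(59 - 71\right) K{\left(I{\left(-3 \right)},M{\left(0 \right)} \right)} = \left(59 - 71\right) \left(6 - - \left(-3\right)^{2}\right) = - 12 \left(6 - \left(-1\right) 9\right) = - 12 \left(6 - -9\right) = - 12 \left(6 + 9\right) = \left(-12\right) 15 = -180$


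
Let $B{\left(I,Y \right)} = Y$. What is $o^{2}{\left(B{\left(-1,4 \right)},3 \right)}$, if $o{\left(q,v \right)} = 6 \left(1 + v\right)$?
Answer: $576$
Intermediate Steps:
$o{\left(q,v \right)} = 6 + 6 v$
$o^{2}{\left(B{\left(-1,4 \right)},3 \right)} = \left(6 + 6 \cdot 3\right)^{2} = \left(6 + 18\right)^{2} = 24^{2} = 576$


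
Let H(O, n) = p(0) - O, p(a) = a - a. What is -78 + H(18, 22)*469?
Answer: -8520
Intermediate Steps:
p(a) = 0
H(O, n) = -O (H(O, n) = 0 - O = -O)
-78 + H(18, 22)*469 = -78 - 1*18*469 = -78 - 18*469 = -78 - 8442 = -8520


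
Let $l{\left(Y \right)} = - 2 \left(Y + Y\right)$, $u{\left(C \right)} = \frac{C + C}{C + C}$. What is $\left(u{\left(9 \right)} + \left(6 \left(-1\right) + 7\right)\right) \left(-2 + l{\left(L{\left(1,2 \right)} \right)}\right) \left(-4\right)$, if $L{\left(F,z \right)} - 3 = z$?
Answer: $176$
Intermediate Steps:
$u{\left(C \right)} = 1$ ($u{\left(C \right)} = \frac{2 C}{2 C} = 2 C \frac{1}{2 C} = 1$)
$L{\left(F,z \right)} = 3 + z$
$l{\left(Y \right)} = - 4 Y$ ($l{\left(Y \right)} = - 2 \cdot 2 Y = - 4 Y$)
$\left(u{\left(9 \right)} + \left(6 \left(-1\right) + 7\right)\right) \left(-2 + l{\left(L{\left(1,2 \right)} \right)}\right) \left(-4\right) = \left(1 + \left(6 \left(-1\right) + 7\right)\right) \left(-2 - 4 \left(3 + 2\right)\right) \left(-4\right) = \left(1 + \left(-6 + 7\right)\right) \left(-2 - 20\right) \left(-4\right) = \left(1 + 1\right) \left(-2 - 20\right) \left(-4\right) = 2 \left(\left(-22\right) \left(-4\right)\right) = 2 \cdot 88 = 176$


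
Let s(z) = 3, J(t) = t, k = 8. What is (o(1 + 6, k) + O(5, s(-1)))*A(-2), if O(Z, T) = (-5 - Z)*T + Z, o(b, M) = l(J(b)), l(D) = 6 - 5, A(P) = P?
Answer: 48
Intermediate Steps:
l(D) = 1
o(b, M) = 1
O(Z, T) = Z + T*(-5 - Z) (O(Z, T) = T*(-5 - Z) + Z = Z + T*(-5 - Z))
(o(1 + 6, k) + O(5, s(-1)))*A(-2) = (1 + (5 - 5*3 - 1*3*5))*(-2) = (1 + (5 - 15 - 15))*(-2) = (1 - 25)*(-2) = -24*(-2) = 48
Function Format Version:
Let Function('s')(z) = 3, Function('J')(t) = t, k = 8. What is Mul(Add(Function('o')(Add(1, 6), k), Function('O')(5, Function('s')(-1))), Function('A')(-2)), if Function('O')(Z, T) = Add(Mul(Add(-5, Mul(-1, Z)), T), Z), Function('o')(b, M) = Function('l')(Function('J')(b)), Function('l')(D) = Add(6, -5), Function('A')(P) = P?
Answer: 48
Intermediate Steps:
Function('l')(D) = 1
Function('o')(b, M) = 1
Function('O')(Z, T) = Add(Z, Mul(T, Add(-5, Mul(-1, Z)))) (Function('O')(Z, T) = Add(Mul(T, Add(-5, Mul(-1, Z))), Z) = Add(Z, Mul(T, Add(-5, Mul(-1, Z)))))
Mul(Add(Function('o')(Add(1, 6), k), Function('O')(5, Function('s')(-1))), Function('A')(-2)) = Mul(Add(1, Add(5, Mul(-5, 3), Mul(-1, 3, 5))), -2) = Mul(Add(1, Add(5, -15, -15)), -2) = Mul(Add(1, -25), -2) = Mul(-24, -2) = 48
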